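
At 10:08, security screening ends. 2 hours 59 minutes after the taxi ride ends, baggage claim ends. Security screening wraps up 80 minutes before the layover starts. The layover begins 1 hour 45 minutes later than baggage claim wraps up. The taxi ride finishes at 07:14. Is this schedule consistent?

No

Baggage claim ends at 07:14 + 179 min = 10:13.
The layover starts at 10:13 + 105 min = 11:58.
Security screening ends at 11:58 − 80 min = 10:38.
But security screening is also said to end at 10:08 — a 30-minute conflict.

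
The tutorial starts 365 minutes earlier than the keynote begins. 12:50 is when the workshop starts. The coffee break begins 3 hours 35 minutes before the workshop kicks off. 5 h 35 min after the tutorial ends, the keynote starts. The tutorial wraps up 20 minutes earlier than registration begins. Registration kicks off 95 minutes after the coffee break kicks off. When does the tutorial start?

The coffee break starts at 12:50 − 215 min = 09:15.
Registration starts at 09:15 + 95 min = 10:50.
The tutorial ends at 10:50 − 20 min = 10:30.
The keynote starts at 10:30 + 335 min = 16:05.
The tutorial starts at 16:05 − 365 min = 10:00.

10:00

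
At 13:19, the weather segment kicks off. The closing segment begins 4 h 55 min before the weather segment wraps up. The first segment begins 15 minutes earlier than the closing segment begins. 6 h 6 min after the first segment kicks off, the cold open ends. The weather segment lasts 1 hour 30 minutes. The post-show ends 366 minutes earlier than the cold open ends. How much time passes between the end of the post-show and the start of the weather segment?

The weather segment ends at 13:19 + 90 min = 14:49.
The closing segment starts at 14:49 − 295 min = 09:54.
The first segment starts at 09:54 − 15 min = 09:39.
The cold open ends at 09:39 + 366 min = 15:45.
The post-show ends at 15:45 − 366 min = 09:39.
From 09:39 to 13:19 is 3 h 40 min.

3 h 40 min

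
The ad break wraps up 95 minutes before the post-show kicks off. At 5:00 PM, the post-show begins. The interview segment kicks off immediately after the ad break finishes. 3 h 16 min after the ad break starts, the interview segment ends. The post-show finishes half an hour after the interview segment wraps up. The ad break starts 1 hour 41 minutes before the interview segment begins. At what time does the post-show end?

The ad break ends at 5:00 PM − 95 min = 3:25 PM.
So the interview segment starts at 3:25 PM.
The ad break starts at 3:25 PM − 101 min = 1:44 PM.
The interview segment ends at 1:44 PM + 196 min = 5:00 PM.
The post-show ends at 5:00 PM + 30 min = 5:30 PM.

5:30 PM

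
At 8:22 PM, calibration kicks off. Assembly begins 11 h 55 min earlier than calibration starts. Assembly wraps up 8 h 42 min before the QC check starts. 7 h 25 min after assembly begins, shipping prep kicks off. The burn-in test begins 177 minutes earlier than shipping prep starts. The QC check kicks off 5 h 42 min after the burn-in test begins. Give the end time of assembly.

9:55 AM

Assembly starts at 8:22 PM − 715 min = 8:27 AM.
Shipping prep starts at 8:27 AM + 445 min = 3:52 PM.
The burn-in test starts at 3:52 PM − 177 min = 12:55 PM.
The QC check starts at 12:55 PM + 342 min = 6:37 PM.
Assembly ends at 6:37 PM − 522 min = 9:55 AM.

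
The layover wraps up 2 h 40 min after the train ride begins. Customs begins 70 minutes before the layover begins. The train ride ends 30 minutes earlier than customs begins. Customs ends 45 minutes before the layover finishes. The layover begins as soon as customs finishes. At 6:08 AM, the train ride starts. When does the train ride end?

The layover ends at 6:08 AM + 160 min = 8:48 AM.
Customs ends at 8:48 AM − 45 min = 8:03 AM.
So the layover starts at 8:03 AM.
Customs starts at 8:03 AM − 70 min = 6:53 AM.
The train ride ends at 6:53 AM − 30 min = 6:23 AM.

6:23 AM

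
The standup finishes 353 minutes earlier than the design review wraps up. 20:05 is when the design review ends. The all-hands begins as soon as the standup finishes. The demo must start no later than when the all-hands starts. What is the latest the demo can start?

14:12

The standup ends at 20:05 − 353 min = 14:12.
So the all-hands starts at 14:12.
The demo is bounded by the all-hands, so the latest it can start is 14:12.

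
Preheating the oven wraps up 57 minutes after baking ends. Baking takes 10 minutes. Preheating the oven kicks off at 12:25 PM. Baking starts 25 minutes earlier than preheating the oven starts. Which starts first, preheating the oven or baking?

baking

Baking starts at 12:25 PM − 25 min = 12:00 PM.
Preheating the oven starts at 12:25 PM and baking starts at 12:00 PM, so baking is first.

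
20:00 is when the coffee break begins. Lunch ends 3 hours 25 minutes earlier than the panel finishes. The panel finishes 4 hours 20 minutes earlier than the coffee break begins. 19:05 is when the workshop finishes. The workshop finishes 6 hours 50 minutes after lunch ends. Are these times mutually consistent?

Yes

The panel ends at 20:00 − 260 min = 15:40.
Lunch ends at 15:40 − 205 min = 12:15.
The workshop ends at 12:15 + 410 min = 19:05.
That matches the stated 19:05, so the schedule is consistent.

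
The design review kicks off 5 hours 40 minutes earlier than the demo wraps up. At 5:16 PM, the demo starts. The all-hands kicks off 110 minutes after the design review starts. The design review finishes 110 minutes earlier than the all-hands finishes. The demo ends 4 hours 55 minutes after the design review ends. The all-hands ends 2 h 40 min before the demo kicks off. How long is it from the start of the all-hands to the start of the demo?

The all-hands ends at 5:16 PM − 160 min = 2:36 PM.
The design review ends at 2:36 PM − 110 min = 12:46 PM.
The demo ends at 12:46 PM + 295 min = 5:41 PM.
The design review starts at 5:41 PM − 340 min = 12:01 PM.
The all-hands starts at 12:01 PM + 110 min = 1:51 PM.
From 1:51 PM to 5:16 PM is 205 minutes.

205 minutes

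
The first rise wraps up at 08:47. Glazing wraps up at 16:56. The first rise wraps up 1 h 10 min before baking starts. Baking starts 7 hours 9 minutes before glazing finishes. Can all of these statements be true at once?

Baking starts at 16:56 − 429 min = 09:47.
The first rise ends at 09:47 − 70 min = 08:37.
But the first rise is also said to end at 08:47 — a 10-minute conflict.

No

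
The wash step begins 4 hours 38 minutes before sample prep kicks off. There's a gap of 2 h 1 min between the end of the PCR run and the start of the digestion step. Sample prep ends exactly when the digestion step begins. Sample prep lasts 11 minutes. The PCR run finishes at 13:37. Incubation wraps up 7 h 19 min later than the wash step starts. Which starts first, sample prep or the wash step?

the wash step

The digestion step starts at 13:37 + 121 min = 15:38.
So sample prep ends at 15:38.
Sample prep starts at 15:38 − 11 min = 15:27.
The wash step starts at 15:27 − 278 min = 10:49.
Sample prep starts at 15:27 and the wash step starts at 10:49, so the wash step is first.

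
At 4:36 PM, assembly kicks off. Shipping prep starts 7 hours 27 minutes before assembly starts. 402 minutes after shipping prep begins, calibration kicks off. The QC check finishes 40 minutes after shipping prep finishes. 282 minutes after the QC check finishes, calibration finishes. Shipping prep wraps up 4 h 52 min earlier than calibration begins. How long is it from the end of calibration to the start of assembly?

15 minutes

Shipping prep starts at 4:36 PM − 447 min = 9:09 AM.
Calibration starts at 9:09 AM + 402 min = 3:51 PM.
Shipping prep ends at 3:51 PM − 292 min = 10:59 AM.
The QC check ends at 10:59 AM + 40 min = 11:39 AM.
Calibration ends at 11:39 AM + 282 min = 4:21 PM.
From 4:21 PM to 4:36 PM is 15 minutes.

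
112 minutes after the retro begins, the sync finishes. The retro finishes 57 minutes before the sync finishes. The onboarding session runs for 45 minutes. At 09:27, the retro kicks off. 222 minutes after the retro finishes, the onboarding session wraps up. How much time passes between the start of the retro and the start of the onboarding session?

3 h 52 min

The sync ends at 09:27 + 112 min = 11:19.
The retro ends at 11:19 − 57 min = 10:22.
The onboarding session ends at 10:22 + 222 min = 14:04.
The onboarding session starts at 14:04 − 45 min = 13:19.
From 09:27 to 13:19 is 3 h 52 min.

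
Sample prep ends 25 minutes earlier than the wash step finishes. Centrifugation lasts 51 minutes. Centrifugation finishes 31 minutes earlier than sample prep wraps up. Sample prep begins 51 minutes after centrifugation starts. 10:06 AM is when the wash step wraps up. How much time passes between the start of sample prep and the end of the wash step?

Sample prep ends at 10:06 AM − 25 min = 9:41 AM.
Centrifugation ends at 9:41 AM − 31 min = 9:10 AM.
Centrifugation starts at 9:10 AM − 51 min = 8:19 AM.
Sample prep starts at 8:19 AM + 51 min = 9:10 AM.
From 9:10 AM to 10:06 AM is 56 minutes.

56 minutes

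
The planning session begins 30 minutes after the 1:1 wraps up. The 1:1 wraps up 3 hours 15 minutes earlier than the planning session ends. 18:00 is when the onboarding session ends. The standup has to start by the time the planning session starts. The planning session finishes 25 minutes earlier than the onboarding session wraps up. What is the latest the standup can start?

14:50

The planning session ends at 18:00 − 25 min = 17:35.
The 1:1 ends at 17:35 − 195 min = 14:20.
The planning session starts at 14:20 + 30 min = 14:50.
The standup is bounded by the planning session, so the latest it can start is 14:50.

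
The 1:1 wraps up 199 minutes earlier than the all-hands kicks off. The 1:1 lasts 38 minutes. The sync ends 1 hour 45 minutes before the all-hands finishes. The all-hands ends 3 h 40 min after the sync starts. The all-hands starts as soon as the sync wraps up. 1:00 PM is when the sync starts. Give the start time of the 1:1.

10:58 AM

The all-hands ends at 1:00 PM + 220 min = 4:40 PM.
The sync ends at 4:40 PM − 105 min = 2:55 PM.
So the all-hands starts at 2:55 PM.
The 1:1 ends at 2:55 PM − 199 min = 11:36 AM.
The 1:1 starts at 11:36 AM − 38 min = 10:58 AM.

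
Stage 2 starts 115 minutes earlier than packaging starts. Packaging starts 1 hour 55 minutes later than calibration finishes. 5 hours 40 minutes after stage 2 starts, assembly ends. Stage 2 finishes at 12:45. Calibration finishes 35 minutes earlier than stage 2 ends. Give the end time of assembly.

17:50

Calibration ends at 12:45 − 35 min = 12:10.
Packaging starts at 12:10 + 115 min = 14:05.
Stage 2 starts at 14:05 − 115 min = 12:10.
Assembly ends at 12:10 + 340 min = 17:50.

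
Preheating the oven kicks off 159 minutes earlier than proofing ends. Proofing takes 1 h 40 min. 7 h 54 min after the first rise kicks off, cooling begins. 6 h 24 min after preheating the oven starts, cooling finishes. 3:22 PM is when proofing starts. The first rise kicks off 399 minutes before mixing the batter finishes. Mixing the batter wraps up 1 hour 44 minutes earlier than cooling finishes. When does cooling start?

8:18 PM

Proofing ends at 3:22 PM + 100 min = 5:02 PM.
Preheating the oven starts at 5:02 PM − 159 min = 2:23 PM.
Cooling ends at 2:23 PM + 384 min = 8:47 PM.
Mixing the batter ends at 8:47 PM − 104 min = 7:03 PM.
The first rise starts at 7:03 PM − 399 min = 12:24 PM.
Cooling starts at 12:24 PM + 474 min = 8:18 PM.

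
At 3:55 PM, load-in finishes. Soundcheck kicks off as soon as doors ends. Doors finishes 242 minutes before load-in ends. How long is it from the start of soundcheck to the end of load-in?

4 h 2 min

Doors ends at 3:55 PM − 242 min = 11:53 AM.
So soundcheck starts at 11:53 AM.
From 11:53 AM to 3:55 PM is 4 h 2 min.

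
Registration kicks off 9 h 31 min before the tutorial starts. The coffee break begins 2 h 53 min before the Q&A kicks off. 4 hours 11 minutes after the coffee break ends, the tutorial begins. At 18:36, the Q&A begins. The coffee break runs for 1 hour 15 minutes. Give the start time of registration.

11:38

The coffee break starts at 18:36 − 173 min = 15:43.
The coffee break ends at 15:43 + 75 min = 16:58.
The tutorial starts at 16:58 + 251 min = 21:09.
Registration starts at 21:09 − 571 min = 11:38.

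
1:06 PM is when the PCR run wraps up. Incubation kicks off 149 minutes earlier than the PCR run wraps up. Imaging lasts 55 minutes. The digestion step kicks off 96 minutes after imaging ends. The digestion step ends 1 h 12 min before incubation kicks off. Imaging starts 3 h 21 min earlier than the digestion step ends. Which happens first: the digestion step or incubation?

the digestion step

Incubation starts at 1:06 PM − 149 min = 10:37 AM.
The digestion step ends at 10:37 AM − 72 min = 9:25 AM.
Imaging starts at 9:25 AM − 201 min = 6:04 AM.
Imaging ends at 6:04 AM + 55 min = 6:59 AM.
The digestion step starts at 6:59 AM + 96 min = 8:35 AM.
The digestion step starts at 8:35 AM and incubation starts at 10:37 AM, so the digestion step is first.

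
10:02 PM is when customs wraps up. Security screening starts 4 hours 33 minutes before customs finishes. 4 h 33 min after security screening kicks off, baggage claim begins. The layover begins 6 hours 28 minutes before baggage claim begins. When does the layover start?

3:34 PM

Security screening starts at 10:02 PM − 273 min = 5:29 PM.
Baggage claim starts at 5:29 PM + 273 min = 10:02 PM.
The layover starts at 10:02 PM − 388 min = 3:34 PM.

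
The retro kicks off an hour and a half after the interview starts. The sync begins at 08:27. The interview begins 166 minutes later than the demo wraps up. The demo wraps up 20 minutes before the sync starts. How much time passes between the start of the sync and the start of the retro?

236 minutes

The demo ends at 08:27 − 20 min = 08:07.
The interview starts at 08:07 + 166 min = 10:53.
The retro starts at 10:53 + 90 min = 12:23.
From 08:27 to 12:23 is 236 minutes.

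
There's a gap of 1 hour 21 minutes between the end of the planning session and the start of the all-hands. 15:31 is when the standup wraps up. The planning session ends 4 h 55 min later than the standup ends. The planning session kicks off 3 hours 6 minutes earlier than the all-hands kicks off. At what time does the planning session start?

The planning session ends at 15:31 + 295 min = 20:26.
The all-hands starts at 20:26 + 81 min = 21:47.
The planning session starts at 21:47 − 186 min = 18:41.

18:41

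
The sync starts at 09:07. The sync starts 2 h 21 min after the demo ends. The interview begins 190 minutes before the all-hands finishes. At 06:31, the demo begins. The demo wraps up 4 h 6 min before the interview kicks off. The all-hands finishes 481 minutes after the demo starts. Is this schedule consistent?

The all-hands ends at 06:31 + 481 min = 14:32.
The interview starts at 14:32 − 190 min = 11:22.
The demo ends at 11:22 − 246 min = 07:16.
The sync starts at 07:16 + 141 min = 09:37.
But the sync is also said to start at 09:07 — a 30-minute conflict.

No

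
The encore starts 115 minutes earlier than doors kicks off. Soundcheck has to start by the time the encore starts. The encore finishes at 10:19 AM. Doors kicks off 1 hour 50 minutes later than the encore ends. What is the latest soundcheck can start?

10:14 AM

Doors starts at 10:19 AM + 110 min = 12:09 PM.
The encore starts at 12:09 PM − 115 min = 10:14 AM.
Soundcheck is bounded by the encore, so the latest it can start is 10:14 AM.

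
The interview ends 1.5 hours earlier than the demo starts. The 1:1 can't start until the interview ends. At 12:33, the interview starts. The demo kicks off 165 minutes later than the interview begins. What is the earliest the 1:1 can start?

13:48

The demo starts at 12:33 + 165 min = 15:18.
The interview ends at 15:18 − 90 min = 13:48.
The 1:1 is bounded by the interview, so the earliest it can start is 13:48.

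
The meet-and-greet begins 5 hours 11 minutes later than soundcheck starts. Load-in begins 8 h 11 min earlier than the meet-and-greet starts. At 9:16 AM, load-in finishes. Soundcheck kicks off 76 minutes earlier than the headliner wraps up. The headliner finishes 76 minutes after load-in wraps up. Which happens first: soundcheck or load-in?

The headliner ends at 9:16 AM + 76 min = 10:32 AM.
Soundcheck starts at 10:32 AM − 76 min = 9:16 AM.
The meet-and-greet starts at 9:16 AM + 311 min = 2:27 PM.
Load-in starts at 2:27 PM − 491 min = 6:16 AM.
Soundcheck starts at 9:16 AM and load-in starts at 6:16 AM, so load-in is first.

load-in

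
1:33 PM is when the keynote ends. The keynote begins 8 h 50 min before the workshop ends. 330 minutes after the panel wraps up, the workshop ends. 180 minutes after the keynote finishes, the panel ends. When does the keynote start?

The panel ends at 1:33 PM + 180 min = 4:33 PM.
The workshop ends at 4:33 PM + 330 min = 10:03 PM.
The keynote starts at 10:03 PM − 530 min = 1:13 PM.

1:13 PM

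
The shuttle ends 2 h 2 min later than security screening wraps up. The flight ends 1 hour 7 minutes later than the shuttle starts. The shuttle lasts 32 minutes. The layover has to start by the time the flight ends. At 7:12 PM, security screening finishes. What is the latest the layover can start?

The shuttle ends at 7:12 PM + 122 min = 9:14 PM.
The shuttle starts at 9:14 PM − 32 min = 8:42 PM.
The flight ends at 8:42 PM + 67 min = 9:49 PM.
The layover is bounded by the flight, so the latest it can start is 9:49 PM.

9:49 PM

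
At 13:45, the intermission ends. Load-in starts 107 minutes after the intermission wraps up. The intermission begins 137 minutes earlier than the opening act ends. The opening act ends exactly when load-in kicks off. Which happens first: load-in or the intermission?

the intermission

Load-in starts at 13:45 + 107 min = 15:32.
So the opening act ends at 15:32.
The intermission starts at 15:32 − 137 min = 13:15.
Load-in starts at 15:32 and the intermission starts at 13:15, so the intermission is first.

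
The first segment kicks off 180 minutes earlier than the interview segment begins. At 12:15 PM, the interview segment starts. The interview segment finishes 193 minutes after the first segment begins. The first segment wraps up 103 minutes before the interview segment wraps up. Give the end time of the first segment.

10:45 AM

The first segment starts at 12:15 PM − 180 min = 9:15 AM.
The interview segment ends at 9:15 AM + 193 min = 12:28 PM.
The first segment ends at 12:28 PM − 103 min = 10:45 AM.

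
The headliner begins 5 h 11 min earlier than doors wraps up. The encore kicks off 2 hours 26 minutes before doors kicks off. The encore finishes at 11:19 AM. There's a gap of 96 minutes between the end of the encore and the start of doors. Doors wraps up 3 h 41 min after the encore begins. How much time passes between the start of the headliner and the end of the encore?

2 h 20 min

Doors starts at 11:19 AM + 96 min = 12:55 PM.
The encore starts at 12:55 PM − 146 min = 10:29 AM.
Doors ends at 10:29 AM + 221 min = 2:10 PM.
The headliner starts at 2:10 PM − 311 min = 8:59 AM.
From 8:59 AM to 11:19 AM is 2 h 20 min.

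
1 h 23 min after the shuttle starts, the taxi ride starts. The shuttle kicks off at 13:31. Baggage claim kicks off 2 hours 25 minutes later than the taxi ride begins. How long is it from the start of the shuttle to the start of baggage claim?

228 minutes

The taxi ride starts at 13:31 + 83 min = 14:54.
Baggage claim starts at 14:54 + 145 min = 17:19.
From 13:31 to 17:19 is 228 minutes.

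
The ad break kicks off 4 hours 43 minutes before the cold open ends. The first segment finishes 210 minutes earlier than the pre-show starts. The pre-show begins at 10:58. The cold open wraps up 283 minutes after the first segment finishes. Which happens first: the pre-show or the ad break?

the ad break

The first segment ends at 10:58 − 210 min = 07:28.
The cold open ends at 07:28 + 283 min = 12:11.
The ad break starts at 12:11 − 283 min = 07:28.
The pre-show starts at 10:58 and the ad break starts at 07:28, so the ad break is first.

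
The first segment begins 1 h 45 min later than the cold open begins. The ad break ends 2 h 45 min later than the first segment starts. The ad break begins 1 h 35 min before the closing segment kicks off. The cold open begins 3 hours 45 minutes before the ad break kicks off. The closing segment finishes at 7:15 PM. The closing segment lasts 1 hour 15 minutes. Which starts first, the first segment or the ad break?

the first segment

The closing segment starts at 7:15 PM − 75 min = 6:00 PM.
The ad break starts at 6:00 PM − 95 min = 4:25 PM.
The cold open starts at 4:25 PM − 225 min = 12:40 PM.
The first segment starts at 12:40 PM + 105 min = 2:25 PM.
The first segment starts at 2:25 PM and the ad break starts at 4:25 PM, so the first segment is first.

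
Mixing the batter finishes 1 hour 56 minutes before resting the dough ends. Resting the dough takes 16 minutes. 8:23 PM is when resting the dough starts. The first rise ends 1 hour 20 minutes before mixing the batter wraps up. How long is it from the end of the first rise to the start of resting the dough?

3 hours

Resting the dough ends at 8:23 PM + 16 min = 8:39 PM.
Mixing the batter ends at 8:39 PM − 116 min = 6:43 PM.
The first rise ends at 6:43 PM − 80 min = 5:23 PM.
From 5:23 PM to 8:23 PM is 3 hours.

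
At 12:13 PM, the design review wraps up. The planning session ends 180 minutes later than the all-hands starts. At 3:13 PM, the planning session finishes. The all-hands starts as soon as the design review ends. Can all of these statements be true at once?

Yes

The all-hands starts at 12:13 PM.
The planning session ends at 12:13 PM + 180 min = 3:13 PM.
That matches the stated 3:13 PM, so the schedule is consistent.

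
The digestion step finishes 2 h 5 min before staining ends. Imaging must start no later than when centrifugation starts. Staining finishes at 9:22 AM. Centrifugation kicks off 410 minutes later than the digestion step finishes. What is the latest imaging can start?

The digestion step ends at 9:22 AM − 125 min = 7:17 AM.
Centrifugation starts at 7:17 AM + 410 min = 2:07 PM.
Imaging is bounded by centrifugation, so the latest it can start is 2:07 PM.

2:07 PM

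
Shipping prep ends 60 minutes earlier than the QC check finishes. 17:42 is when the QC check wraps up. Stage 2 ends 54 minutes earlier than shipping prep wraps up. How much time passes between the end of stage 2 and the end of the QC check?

Shipping prep ends at 17:42 − 60 min = 16:42.
Stage 2 ends at 16:42 − 54 min = 15:48.
From 15:48 to 17:42 is 1 hour 54 minutes.

1 hour 54 minutes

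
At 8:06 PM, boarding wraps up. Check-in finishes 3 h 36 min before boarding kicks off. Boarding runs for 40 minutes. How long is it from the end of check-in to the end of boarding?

4 h 16 min

Boarding starts at 8:06 PM − 40 min = 7:26 PM.
Check-in ends at 7:26 PM − 216 min = 3:50 PM.
From 3:50 PM to 8:06 PM is 4 h 16 min.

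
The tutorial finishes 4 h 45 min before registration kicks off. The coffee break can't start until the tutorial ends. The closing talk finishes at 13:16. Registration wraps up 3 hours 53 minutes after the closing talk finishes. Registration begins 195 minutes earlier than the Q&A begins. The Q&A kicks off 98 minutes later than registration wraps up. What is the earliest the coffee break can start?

Registration ends at 13:16 + 233 min = 17:09.
The Q&A starts at 17:09 + 98 min = 18:47.
Registration starts at 18:47 − 195 min = 15:32.
The tutorial ends at 15:32 − 285 min = 10:47.
The coffee break is bounded by the tutorial, so the earliest it can start is 10:47.

10:47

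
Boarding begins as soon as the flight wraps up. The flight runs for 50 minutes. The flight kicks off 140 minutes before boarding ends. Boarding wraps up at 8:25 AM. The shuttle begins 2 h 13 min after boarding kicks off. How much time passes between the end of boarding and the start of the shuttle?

The flight starts at 8:25 AM − 140 min = 6:05 AM.
The flight ends at 6:05 AM + 50 min = 6:55 AM.
So boarding starts at 6:55 AM.
The shuttle starts at 6:55 AM + 133 min = 9:08 AM.
From 8:25 AM to 9:08 AM is 43 minutes.

43 minutes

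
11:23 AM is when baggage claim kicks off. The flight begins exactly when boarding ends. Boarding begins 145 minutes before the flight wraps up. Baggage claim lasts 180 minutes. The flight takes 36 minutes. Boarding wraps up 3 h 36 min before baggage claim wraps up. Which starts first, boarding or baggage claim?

boarding

Baggage claim ends at 11:23 AM + 180 min = 2:23 PM.
Boarding ends at 2:23 PM − 216 min = 10:47 AM.
So the flight starts at 10:47 AM.
The flight ends at 10:47 AM + 36 min = 11:23 AM.
Boarding starts at 11:23 AM − 145 min = 8:58 AM.
Boarding starts at 8:58 AM and baggage claim starts at 11:23 AM, so boarding is first.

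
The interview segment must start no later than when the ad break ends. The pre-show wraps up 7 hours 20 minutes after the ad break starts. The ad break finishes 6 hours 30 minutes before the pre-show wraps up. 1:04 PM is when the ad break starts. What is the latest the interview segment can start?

The pre-show ends at 1:04 PM + 440 min = 8:24 PM.
The ad break ends at 8:24 PM − 390 min = 1:54 PM.
The interview segment is bounded by the ad break, so the latest it can start is 1:54 PM.

1:54 PM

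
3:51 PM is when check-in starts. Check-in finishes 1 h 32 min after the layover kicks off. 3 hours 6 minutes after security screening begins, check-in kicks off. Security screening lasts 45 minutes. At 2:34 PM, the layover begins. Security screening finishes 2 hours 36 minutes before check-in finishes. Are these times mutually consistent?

Yes

Check-in ends at 2:34 PM + 92 min = 4:06 PM.
Security screening ends at 4:06 PM − 156 min = 1:30 PM.
Security screening starts at 1:30 PM − 45 min = 12:45 PM.
Check-in starts at 12:45 PM + 186 min = 3:51 PM.
That matches the stated 3:51 PM, so the schedule is consistent.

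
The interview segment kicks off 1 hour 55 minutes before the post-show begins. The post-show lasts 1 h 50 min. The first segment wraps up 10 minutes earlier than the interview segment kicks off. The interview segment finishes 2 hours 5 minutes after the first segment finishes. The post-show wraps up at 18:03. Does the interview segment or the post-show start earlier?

the interview segment

The post-show starts at 18:03 − 110 min = 16:13.
The interview segment starts at 16:13 − 115 min = 14:18.
The interview segment starts at 14:18 and the post-show starts at 16:13, so the interview segment is first.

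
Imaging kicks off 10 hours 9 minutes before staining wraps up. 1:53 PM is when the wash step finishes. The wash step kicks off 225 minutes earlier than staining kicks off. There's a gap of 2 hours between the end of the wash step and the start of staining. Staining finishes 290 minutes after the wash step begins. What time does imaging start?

Staining starts at 1:53 PM + 120 min = 3:53 PM.
The wash step starts at 3:53 PM − 225 min = 12:08 PM.
Staining ends at 12:08 PM + 290 min = 4:58 PM.
Imaging starts at 4:58 PM − 609 min = 6:49 AM.

6:49 AM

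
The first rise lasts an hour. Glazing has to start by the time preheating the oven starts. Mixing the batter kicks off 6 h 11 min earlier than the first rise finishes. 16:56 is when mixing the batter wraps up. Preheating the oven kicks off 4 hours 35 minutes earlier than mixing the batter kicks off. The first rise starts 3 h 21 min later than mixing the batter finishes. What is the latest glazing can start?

10:31

The first rise starts at 16:56 + 201 min = 20:17.
The first rise ends at 20:17 + 60 min = 21:17.
Mixing the batter starts at 21:17 − 371 min = 15:06.
Preheating the oven starts at 15:06 − 275 min = 10:31.
Glazing is bounded by preheating the oven, so the latest it can start is 10:31.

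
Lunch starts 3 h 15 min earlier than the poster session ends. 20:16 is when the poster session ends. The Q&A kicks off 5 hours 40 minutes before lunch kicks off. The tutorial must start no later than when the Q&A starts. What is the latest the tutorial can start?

Lunch starts at 20:16 − 195 min = 17:01.
The Q&A starts at 17:01 − 340 min = 11:21.
The tutorial is bounded by the Q&A, so the latest it can start is 11:21.

11:21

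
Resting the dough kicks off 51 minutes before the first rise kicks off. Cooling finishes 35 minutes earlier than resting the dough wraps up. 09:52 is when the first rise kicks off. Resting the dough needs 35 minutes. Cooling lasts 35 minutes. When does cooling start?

08:26

Resting the dough starts at 09:52 − 51 min = 09:01.
Resting the dough ends at 09:01 + 35 min = 09:36.
Cooling ends at 09:36 − 35 min = 09:01.
Cooling starts at 09:01 − 35 min = 08:26.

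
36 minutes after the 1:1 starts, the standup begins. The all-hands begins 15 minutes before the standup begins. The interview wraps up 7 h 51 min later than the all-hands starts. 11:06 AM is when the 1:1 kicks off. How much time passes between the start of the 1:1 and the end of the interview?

8 hours 12 minutes

The standup starts at 11:06 AM + 36 min = 11:42 AM.
The all-hands starts at 11:42 AM − 15 min = 11:27 AM.
The interview ends at 11:27 AM + 471 min = 7:18 PM.
From 11:06 AM to 7:18 PM is 8 hours 12 minutes.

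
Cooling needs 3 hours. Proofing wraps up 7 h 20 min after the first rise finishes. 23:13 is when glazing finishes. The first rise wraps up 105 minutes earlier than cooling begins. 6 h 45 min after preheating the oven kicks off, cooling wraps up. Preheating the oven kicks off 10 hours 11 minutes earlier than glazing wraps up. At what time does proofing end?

22:22

Preheating the oven starts at 23:13 − 611 min = 13:02.
Cooling ends at 13:02 + 405 min = 19:47.
Cooling starts at 19:47 − 180 min = 16:47.
The first rise ends at 16:47 − 105 min = 15:02.
Proofing ends at 15:02 + 440 min = 22:22.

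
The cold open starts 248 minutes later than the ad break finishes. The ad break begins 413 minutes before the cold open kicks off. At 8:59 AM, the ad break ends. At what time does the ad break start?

The cold open starts at 8:59 AM + 248 min = 1:07 PM.
The ad break starts at 1:07 PM − 413 min = 6:14 AM.

6:14 AM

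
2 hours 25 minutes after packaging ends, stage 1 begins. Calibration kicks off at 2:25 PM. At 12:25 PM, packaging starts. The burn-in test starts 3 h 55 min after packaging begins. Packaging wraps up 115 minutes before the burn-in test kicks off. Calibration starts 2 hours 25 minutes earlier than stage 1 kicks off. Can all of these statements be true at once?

The burn-in test starts at 12:25 PM + 235 min = 4:20 PM.
Packaging ends at 4:20 PM − 115 min = 2:25 PM.
Stage 1 starts at 2:25 PM + 145 min = 4:50 PM.
Calibration starts at 4:50 PM − 145 min = 2:25 PM.
That matches the stated 2:25 PM, so the schedule is consistent.

Yes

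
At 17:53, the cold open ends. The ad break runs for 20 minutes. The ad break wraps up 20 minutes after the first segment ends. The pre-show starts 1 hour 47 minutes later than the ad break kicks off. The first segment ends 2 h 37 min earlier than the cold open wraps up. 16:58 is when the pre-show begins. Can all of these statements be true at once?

The first segment ends at 17:53 − 157 min = 15:16.
The ad break ends at 15:16 + 20 min = 15:36.
The ad break starts at 15:36 − 20 min = 15:16.
The pre-show starts at 15:16 + 107 min = 17:03.
But the pre-show is also said to start at 16:58 — a 5-minute conflict.

No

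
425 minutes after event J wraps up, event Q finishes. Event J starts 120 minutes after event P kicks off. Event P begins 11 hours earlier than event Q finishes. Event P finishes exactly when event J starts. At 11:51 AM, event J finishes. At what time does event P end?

9:56 AM

Event Q ends at 11:51 AM + 425 min = 6:56 PM.
Event P starts at 6:56 PM − 660 min = 7:56 AM.
Event J starts at 7:56 AM + 120 min = 9:56 AM.
So event P ends at 9:56 AM.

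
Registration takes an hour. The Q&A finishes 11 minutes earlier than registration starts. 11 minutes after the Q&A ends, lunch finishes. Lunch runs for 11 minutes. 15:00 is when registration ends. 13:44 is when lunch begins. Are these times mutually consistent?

No

Registration starts at 15:00 − 60 min = 14:00.
The Q&A ends at 14:00 − 11 min = 13:49.
Lunch ends at 13:49 + 11 min = 14:00.
Lunch starts at 14:00 − 11 min = 13:49.
But lunch is also said to start at 13:44 — a 5-minute conflict.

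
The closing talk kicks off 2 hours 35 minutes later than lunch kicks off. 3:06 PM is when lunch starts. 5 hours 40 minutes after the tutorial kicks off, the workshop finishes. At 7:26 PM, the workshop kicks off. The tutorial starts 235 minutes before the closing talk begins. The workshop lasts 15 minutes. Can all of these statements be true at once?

No

The closing talk starts at 3:06 PM + 155 min = 5:41 PM.
The tutorial starts at 5:41 PM − 235 min = 1:46 PM.
The workshop ends at 1:46 PM + 340 min = 7:26 PM.
The workshop starts at 7:26 PM − 15 min = 7:11 PM.
But the workshop is also said to start at 7:26 PM — a 15-minute conflict.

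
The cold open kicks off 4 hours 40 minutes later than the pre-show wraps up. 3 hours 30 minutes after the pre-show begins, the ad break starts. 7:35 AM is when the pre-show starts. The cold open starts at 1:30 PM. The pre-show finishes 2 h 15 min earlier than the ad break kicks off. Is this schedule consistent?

Yes

The ad break starts at 7:35 AM + 210 min = 11:05 AM.
The pre-show ends at 11:05 AM − 135 min = 8:50 AM.
The cold open starts at 8:50 AM + 280 min = 1:30 PM.
That matches the stated 1:30 PM, so the schedule is consistent.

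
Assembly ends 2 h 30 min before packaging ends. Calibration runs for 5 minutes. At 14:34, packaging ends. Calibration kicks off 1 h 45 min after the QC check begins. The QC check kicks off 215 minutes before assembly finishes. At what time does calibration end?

10:19

Assembly ends at 14:34 − 150 min = 12:04.
The QC check starts at 12:04 − 215 min = 08:29.
Calibration starts at 08:29 + 105 min = 10:14.
Calibration ends at 10:14 + 5 min = 10:19.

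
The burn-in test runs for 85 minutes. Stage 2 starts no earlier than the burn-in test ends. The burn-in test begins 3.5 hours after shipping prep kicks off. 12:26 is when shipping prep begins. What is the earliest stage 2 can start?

The burn-in test starts at 12:26 + 210 min = 15:56.
The burn-in test ends at 15:56 + 85 min = 17:21.
Stage 2 is bounded by the burn-in test, so the earliest it can start is 17:21.

17:21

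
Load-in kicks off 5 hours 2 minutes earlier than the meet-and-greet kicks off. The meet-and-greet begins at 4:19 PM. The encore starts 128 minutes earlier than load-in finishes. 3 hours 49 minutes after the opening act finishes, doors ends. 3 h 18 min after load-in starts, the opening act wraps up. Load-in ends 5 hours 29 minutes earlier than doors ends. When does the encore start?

10:47 AM

Load-in starts at 4:19 PM − 302 min = 11:17 AM.
The opening act ends at 11:17 AM + 198 min = 2:35 PM.
Doors ends at 2:35 PM + 229 min = 6:24 PM.
Load-in ends at 6:24 PM − 329 min = 12:55 PM.
The encore starts at 12:55 PM − 128 min = 10:47 AM.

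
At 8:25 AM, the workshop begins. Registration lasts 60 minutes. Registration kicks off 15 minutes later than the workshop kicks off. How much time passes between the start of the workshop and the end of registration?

1 hour 15 minutes

Registration starts at 8:25 AM + 15 min = 8:40 AM.
Registration ends at 8:40 AM + 60 min = 9:40 AM.
From 8:25 AM to 9:40 AM is 1 hour 15 minutes.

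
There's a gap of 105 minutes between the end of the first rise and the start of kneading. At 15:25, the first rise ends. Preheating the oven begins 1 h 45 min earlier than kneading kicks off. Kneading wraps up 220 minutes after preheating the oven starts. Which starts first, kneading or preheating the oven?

preheating the oven

Kneading starts at 15:25 + 105 min = 17:10.
Preheating the oven starts at 17:10 − 105 min = 15:25.
Kneading starts at 17:10 and preheating the oven starts at 15:25, so preheating the oven is first.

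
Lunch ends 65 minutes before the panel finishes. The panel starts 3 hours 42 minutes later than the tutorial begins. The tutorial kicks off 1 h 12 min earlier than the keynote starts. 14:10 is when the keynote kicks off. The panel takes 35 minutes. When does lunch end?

The tutorial starts at 14:10 − 72 min = 12:58.
The panel starts at 12:58 + 222 min = 16:40.
The panel ends at 16:40 + 35 min = 17:15.
Lunch ends at 17:15 − 65 min = 16:10.

16:10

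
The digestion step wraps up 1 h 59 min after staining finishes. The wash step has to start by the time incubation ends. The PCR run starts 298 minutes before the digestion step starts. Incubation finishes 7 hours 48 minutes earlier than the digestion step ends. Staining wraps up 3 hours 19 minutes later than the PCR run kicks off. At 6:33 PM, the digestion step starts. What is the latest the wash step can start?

11:05 AM

The PCR run starts at 6:33 PM − 298 min = 1:35 PM.
Staining ends at 1:35 PM + 199 min = 4:54 PM.
The digestion step ends at 4:54 PM + 119 min = 6:53 PM.
Incubation ends at 6:53 PM − 468 min = 11:05 AM.
The wash step is bounded by incubation, so the latest it can start is 11:05 AM.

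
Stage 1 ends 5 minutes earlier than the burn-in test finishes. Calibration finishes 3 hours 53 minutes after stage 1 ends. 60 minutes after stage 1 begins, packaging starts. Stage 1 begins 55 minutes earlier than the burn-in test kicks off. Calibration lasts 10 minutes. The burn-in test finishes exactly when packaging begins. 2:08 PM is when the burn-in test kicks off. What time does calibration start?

5:51 PM

Stage 1 starts at 2:08 PM − 55 min = 1:13 PM.
Packaging starts at 1:13 PM + 60 min = 2:13 PM.
So the burn-in test ends at 2:13 PM.
Stage 1 ends at 2:13 PM − 5 min = 2:08 PM.
Calibration ends at 2:08 PM + 233 min = 6:01 PM.
Calibration starts at 6:01 PM − 10 min = 5:51 PM.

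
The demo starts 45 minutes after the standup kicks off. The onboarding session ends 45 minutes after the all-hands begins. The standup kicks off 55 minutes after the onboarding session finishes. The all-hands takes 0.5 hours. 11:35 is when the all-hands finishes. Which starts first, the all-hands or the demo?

The all-hands starts at 11:35 − 30 min = 11:05.
The onboarding session ends at 11:05 + 45 min = 11:50.
The standup starts at 11:50 + 55 min = 12:45.
The demo starts at 12:45 + 45 min = 13:30.
The all-hands starts at 11:05 and the demo starts at 13:30, so the all-hands is first.

the all-hands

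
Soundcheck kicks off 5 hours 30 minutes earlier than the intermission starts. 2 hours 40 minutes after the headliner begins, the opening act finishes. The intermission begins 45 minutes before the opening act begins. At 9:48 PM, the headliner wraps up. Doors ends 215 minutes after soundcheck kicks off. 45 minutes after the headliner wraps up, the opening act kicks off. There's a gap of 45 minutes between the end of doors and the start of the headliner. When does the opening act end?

11:18 PM

The opening act starts at 9:48 PM + 45 min = 10:33 PM.
The intermission starts at 10:33 PM − 45 min = 9:48 PM.
Soundcheck starts at 9:48 PM − 330 min = 4:18 PM.
Doors ends at 4:18 PM + 215 min = 7:53 PM.
The headliner starts at 7:53 PM + 45 min = 8:38 PM.
The opening act ends at 8:38 PM + 160 min = 11:18 PM.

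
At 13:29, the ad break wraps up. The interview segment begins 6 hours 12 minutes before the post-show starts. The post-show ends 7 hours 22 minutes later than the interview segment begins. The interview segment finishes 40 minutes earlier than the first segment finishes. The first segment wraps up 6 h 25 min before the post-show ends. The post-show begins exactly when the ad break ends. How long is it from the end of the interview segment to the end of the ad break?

The post-show starts at 13:29.
The interview segment starts at 13:29 − 372 min = 07:17.
The post-show ends at 07:17 + 442 min = 14:39.
The first segment ends at 14:39 − 385 min = 08:14.
The interview segment ends at 08:14 − 40 min = 07:34.
From 07:34 to 13:29 is 5 hours 55 minutes.

5 hours 55 minutes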